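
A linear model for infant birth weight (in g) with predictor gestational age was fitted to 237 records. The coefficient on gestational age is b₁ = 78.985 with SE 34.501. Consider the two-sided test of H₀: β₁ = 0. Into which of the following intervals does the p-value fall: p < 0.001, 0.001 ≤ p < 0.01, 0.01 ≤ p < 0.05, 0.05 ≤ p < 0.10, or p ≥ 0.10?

0.01 ≤ p < 0.05

t = 78.985 / 34.501 = 2.289.
df = n − 2 = 237 − 2 = 235.
Two-sided p = 2·P(T_{235} > |t|) ≈ 0.0229.
So 0.01 ≤ p < 0.05.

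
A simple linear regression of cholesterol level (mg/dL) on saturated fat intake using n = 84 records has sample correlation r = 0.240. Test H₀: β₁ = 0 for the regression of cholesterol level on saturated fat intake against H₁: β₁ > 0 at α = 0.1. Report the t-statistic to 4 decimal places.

t = 2.2387

t = r·√(n − 2)/√(1 − r²) = 0.240·√82/√0.9424 = 2.2387.
df = n − 2 = 82.
One-sided p ≈ 0.0139, which is < 0.1, so reject H₀.
There is evidence of a linear association between saturated fat intake and cholesterol level.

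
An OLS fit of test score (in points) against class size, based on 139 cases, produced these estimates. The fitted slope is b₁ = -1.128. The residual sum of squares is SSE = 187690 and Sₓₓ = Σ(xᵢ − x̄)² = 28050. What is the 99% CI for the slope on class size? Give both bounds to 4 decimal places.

MSE = SSE/(n − 2) = 187690/137 = 1370.
SE(b₁) = √(MSE/Sₓₓ) = √(1370/28050) = 0.221001.
df = n − 2 = 137.
t* = t_{0.005, 137} = 2.612192.
Margin = t* × SE = 2.612192 × 0.221001 = 0.577297.
CI: -1.128 ± 0.577297 → (-1.7053, -0.5507).
With 99% confidence, each one-unit increase in class size is associated with a change of between -1.7053 and -0.5507 points in test score.

(-1.7053, -0.5507)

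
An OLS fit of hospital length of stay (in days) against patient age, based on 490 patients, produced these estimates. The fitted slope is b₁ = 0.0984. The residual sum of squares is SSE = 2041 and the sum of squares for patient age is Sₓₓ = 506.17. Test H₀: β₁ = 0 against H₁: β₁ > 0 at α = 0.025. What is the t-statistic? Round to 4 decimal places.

MSE = SSE/(n − 2) = 2041/488 = 4.18238.
SE(b₁) = √(MSE/Sₓₓ) = √(4.18238/506.17) = 0.0908999.
t = 0.0984 / 0.0908999 = 1.0825.
df = n − 2 = 488.
One-sided p ≈ 0.1398, which is ≥ 0.025, so fail to reject H₀.
The data do not give significant evidence that the true slope on patient age is positive.

t = 1.0825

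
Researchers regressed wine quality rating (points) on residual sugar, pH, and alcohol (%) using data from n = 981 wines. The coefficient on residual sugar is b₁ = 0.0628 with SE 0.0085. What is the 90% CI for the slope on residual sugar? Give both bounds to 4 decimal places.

(0.0488, 0.0768)

df = n − k − 1 = 981 − 3 − 1 = 977.
t* = t_{0.05, 977} = 1.646415.
Margin = t* × SE = 1.646415 × 0.0085 = 0.013995.
CI: 0.0628 ± 0.013995 → (0.0488, 0.0768).
With 90% confidence, each one-unit increase in residual sugar is associated with a change of between 0.0488 and 0.0768 points in wine quality rating, holding the other predictors fixed.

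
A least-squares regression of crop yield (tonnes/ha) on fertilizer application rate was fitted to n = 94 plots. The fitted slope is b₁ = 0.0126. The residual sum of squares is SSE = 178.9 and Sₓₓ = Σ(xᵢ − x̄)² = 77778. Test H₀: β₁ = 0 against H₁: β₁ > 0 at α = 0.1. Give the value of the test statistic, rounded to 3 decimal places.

MSE = SSE/(n − 2) = 178.9/92 = 1.94457.
SE(b₁) = √(MSE/Sₓₓ) = √(1.94457/77778) = 0.00500015.
t = 0.0126 / 0.00500015 = 2.520.
df = n − 2 = 92.
One-sided p ≈ 0.0067, which is < 0.1, so reject H₀.
There is evidence that the true slope on fertilizer application rate is positive.

t = 2.520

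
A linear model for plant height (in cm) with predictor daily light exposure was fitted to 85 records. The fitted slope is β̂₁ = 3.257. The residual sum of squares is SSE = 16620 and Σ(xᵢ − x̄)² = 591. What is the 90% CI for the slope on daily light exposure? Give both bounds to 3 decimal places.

(2.289, 4.225)

MSE = SSE/(n − 2) = 16620/83 = 200.241.
SE(β̂₁) = √(MSE/Sₓₓ) = √(200.241/591) = 0.58208.
df = n − 2 = 83.
t* = t_{0.05, 83} = 1.66342.
Margin = t* × SE = 1.66342 × 0.58208 = 0.96824.
CI: 3.257 ± 0.96824 → (2.289, 4.225).
With 90% confidence, each one-unit increase in daily light exposure is associated with a change of between 2.289 and 4.225 cm in plant height.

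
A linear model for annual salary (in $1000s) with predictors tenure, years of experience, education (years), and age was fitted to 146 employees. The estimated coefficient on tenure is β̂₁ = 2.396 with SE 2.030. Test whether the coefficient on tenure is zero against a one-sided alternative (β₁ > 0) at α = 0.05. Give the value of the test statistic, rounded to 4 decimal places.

t = 1.1803

H₀: β₁ = 0 vs H₁: β₁ > 0.
t = (β̂₁ − β₁⁰)/SE = 2.396 / 2.030 = 1.1803.
df = n − k − 1 = 146 − 4 − 1 = 141.
One-sided p ≈ 0.1199, which is ≥ 0.05, so fail to reject H₀.
The data do not give significant evidence that the true slope on tenure is positive, holding the other predictors fixed.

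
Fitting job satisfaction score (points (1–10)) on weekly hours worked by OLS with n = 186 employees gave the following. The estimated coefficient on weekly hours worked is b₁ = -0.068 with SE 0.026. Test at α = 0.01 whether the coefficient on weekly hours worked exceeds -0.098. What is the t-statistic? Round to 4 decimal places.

t = 1.1538

H₀: β₁ = -0.098 vs H₁: β₁ > -0.098.
t = (b₁ − β₁⁰)/SE = (-0.068 − (-0.098)) / 0.026 = 1.1538.
df = n − 2 = 186 − 2 = 184.
One-sided p ≈ 0.1250, which is ≥ 0.01, so fail to reject H₀.
The data do not give significant evidence that the true slope on weekly hours worked exceeds -0.098 points (1–10) per unit.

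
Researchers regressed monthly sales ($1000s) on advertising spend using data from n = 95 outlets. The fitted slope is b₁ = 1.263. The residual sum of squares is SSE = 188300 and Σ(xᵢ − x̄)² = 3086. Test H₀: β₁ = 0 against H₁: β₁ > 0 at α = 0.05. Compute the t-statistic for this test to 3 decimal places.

t = 1.559

MSE = SSE/(n − 2) = 188300/93 = 2024.73.
SE(b₁) = √(MSE/Sₓₓ) = √(2024.73/3086) = 0.810001.
t = 1.263 / 0.810001 = 1.559.
df = n − 2 = 93.
One-sided p ≈ 0.0612, which is ≥ 0.05, so fail to reject H₀.
The data do not give significant evidence that the true slope on advertising spend is positive.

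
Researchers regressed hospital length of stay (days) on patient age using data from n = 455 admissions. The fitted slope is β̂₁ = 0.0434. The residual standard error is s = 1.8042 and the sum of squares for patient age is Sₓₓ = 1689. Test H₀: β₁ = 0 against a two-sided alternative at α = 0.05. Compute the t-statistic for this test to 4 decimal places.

t = 0.9886

SE(β̂₁) = s/√Sₓₓ = 1.8042/√1689 = 0.0439005.
t = 0.0434 / 0.0439005 = 0.9886.
df = n − 2 = 453.
Two-sided p ≈ 0.3234, which is ≥ 0.05, so fail to reject H₀.
The data do not give significant evidence of an association between patient age and hospital length of stay.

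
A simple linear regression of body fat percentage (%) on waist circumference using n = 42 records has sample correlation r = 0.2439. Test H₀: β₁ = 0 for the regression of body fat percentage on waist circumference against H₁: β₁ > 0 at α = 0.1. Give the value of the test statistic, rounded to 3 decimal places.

t = r·√(n − 2)/√(1 − r²) = 0.2439·√40/√0.940513 = 1.591.
df = n − 2 = 40.
One-sided p ≈ 0.0598, which is < 0.1, so reject H₀.
There is evidence of a linear association between waist circumference and body fat percentage.

t = 1.591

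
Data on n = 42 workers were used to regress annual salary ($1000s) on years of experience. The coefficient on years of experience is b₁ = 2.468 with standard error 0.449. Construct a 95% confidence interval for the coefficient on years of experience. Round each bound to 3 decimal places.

df = n − 2 = 42 − 2 = 40.
t* = t_{0.025, 40} = 2.021075.
Margin = t* × SE = 2.021075 × 0.449 = 0.90746.
CI: 2.468 ± 0.90746 → (1.561, 3.375).
With 95% confidence, each one-unit increase in years of experience is associated with a change of between 1.561 and 3.375 $1000s in annual salary.

(1.561, 3.375)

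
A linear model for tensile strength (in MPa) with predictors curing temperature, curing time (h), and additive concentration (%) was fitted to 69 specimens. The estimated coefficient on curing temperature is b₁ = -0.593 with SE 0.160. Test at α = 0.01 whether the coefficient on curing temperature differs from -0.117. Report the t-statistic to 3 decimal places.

t = -2.975

H₀: β₁ = -0.117 vs H₁: β₁ ≠ -0.117.
t = (b₁ − β₁⁰)/SE = (-0.593 − (-0.117)) / 0.160 = -2.975.
df = n − k − 1 = 69 − 3 − 1 = 65.
Two-sided p ≈ 0.0041, which is < 0.01, so reject H₀.
There is evidence that the true slope on curing temperature differs from -0.117 MPa per unit, holding the other predictors fixed.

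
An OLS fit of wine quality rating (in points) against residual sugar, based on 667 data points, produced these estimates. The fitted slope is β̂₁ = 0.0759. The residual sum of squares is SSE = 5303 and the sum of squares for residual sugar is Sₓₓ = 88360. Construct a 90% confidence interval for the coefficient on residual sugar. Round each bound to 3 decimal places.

MSE = SSE/(n − 2) = 5303/665 = 7.97444.
SE(β̂₁) = √(MSE/Sₓₓ) = √(7.97444/88360) = 0.00949997.
df = n − 2 = 665.
t* = t_{0.05, 665} = 1.647148.
Margin = t* × SE = 1.647148 × 0.00949997 = 0.01565.
CI: 0.0759 ± 0.01565 → (0.060, 0.092).
With 90% confidence, each one-unit increase in residual sugar is associated with a change of between 0.060 and 0.092 points in wine quality rating.

(0.060, 0.092)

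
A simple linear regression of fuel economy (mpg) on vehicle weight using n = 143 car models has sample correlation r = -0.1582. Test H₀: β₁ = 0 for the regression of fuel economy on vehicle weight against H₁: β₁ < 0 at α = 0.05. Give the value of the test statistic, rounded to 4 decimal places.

t = r·√(n − 2)/√(1 − r²) = -0.1582·√141/√0.974973 = -1.9025.
df = n − 2 = 141.
One-sided p ≈ 0.0296, which is < 0.05, so reject H₀.
There is evidence of a linear association between vehicle weight and fuel economy.

t = -1.9025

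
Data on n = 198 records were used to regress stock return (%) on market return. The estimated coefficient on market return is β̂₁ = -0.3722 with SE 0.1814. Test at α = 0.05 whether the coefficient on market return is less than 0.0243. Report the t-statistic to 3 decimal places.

H₀: β₁ = 0.0243 vs H₁: β₁ < 0.0243.
t = (β̂₁ − β₁⁰)/SE = (-0.3722 − 0.0243) / 0.1814 = -2.186.
df = n − 2 = 198 − 2 = 196.
One-sided p ≈ 0.0150, which is < 0.05, so reject H₀.
There is evidence that the true slope on market return is below 0.0243 % per unit.

t = -2.186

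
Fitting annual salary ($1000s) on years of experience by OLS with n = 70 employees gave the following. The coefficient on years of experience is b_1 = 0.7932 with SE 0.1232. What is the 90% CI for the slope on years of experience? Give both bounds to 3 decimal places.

df = n − 2 = 70 − 2 = 68.
t* = t_{0.05, 68} = 1.667572.
Margin = t* × SE = 1.667572 × 0.1232 = 0.20544.
CI: 0.7932 ± 0.20544 → (0.588, 0.999).
With 90% confidence, each one-unit increase in years of experience is associated with a change of between 0.588 and 0.999 $1000s in annual salary.

(0.588, 0.999)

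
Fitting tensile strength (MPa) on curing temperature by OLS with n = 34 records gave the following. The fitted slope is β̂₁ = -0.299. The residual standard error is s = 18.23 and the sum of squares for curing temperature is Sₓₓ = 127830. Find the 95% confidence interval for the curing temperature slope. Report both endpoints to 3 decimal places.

(-0.403, -0.195)

SE(β̂₁) = s/√Sₓₓ = 18.23/√127830 = 0.0509883.
df = n − 2 = 32.
t* = t_{0.025, 32} = 2.036933.
Margin = t* × SE = 2.036933 × 0.0509883 = 0.10386.
CI: -0.299 ± 0.10386 → (-0.403, -0.195).
With 95% confidence, each one-unit increase in curing temperature is associated with a change of between -0.403 and -0.195 MPa in tensile strength.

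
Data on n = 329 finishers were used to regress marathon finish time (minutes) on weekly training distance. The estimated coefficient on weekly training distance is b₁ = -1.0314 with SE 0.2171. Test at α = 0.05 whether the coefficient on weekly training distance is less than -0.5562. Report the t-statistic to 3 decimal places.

t = -2.189

H₀: β₁ = -0.5562 vs H₁: β₁ < -0.5562.
t = (b₁ − β₁⁰)/SE = (-1.0314 − (-0.5562)) / 0.2171 = -2.189.
df = n − 2 = 329 − 2 = 327.
One-sided p ≈ 0.0147, which is < 0.05, so reject H₀.
There is evidence that the true slope on weekly training distance is below -0.5562 minutes per unit.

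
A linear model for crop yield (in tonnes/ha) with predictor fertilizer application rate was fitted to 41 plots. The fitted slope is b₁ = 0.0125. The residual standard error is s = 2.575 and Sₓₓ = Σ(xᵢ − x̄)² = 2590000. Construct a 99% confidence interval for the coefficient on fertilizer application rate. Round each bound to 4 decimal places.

(0.0082, 0.0168)

SE(b₁) = s/√Sₓₓ = 2.575/√2590000 = 0.00160003.
df = n − 2 = 39.
t* = t_{0.005, 39} = 2.707913.
Margin = t* × SE = 2.707913 × 0.00160003 = 0.004333.
CI: 0.0125 ± 0.004333 → (0.0082, 0.0168).
With 99% confidence, each one-unit increase in fertilizer application rate is associated with a change of between 0.0082 and 0.0168 tonnes/ha in crop yield.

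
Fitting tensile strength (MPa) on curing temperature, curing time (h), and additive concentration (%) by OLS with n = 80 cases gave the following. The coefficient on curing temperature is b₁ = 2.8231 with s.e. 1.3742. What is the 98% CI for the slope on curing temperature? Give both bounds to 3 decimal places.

(-0.443, 6.089)

df = n − k − 1 = 80 − 3 − 1 = 76.
t* = t_{0.01, 76} = 2.37642.
Margin = t* × SE = 2.37642 × 1.3742 = 3.26568.
CI: 2.8231 ± 3.26568 → (-0.443, 6.089).
With 98% confidence, each one-unit increase in curing temperature is associated with a change of between -0.443 and 6.089 MPa in tensile strength, holding the other predictors fixed.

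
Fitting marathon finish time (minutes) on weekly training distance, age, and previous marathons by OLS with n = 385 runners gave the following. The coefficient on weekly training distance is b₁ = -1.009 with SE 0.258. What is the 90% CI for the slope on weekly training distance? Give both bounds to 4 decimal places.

(-1.4344, -0.5836)

df = n − k − 1 = 385 − 3 − 1 = 381.
t* = t_{0.05, 381} = 1.648863.
Margin = t* × SE = 1.648863 × 0.258 = 0.425407.
CI: -1.009 ± 0.425407 → (-1.4344, -0.5836).
With 90% confidence, each one-unit increase in weekly training distance is associated with a change of between -1.4344 and -0.5836 minutes in marathon finish time, holding the other predictors fixed.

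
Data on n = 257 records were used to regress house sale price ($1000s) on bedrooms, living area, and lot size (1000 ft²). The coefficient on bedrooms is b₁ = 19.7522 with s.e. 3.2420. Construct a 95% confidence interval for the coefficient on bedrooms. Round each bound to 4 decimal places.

df = n − k − 1 = 257 − 3 − 1 = 253.
t* = t_{0.025, 253} = 1.969385.
Margin = t* × SE = 1.969385 × 3.2420 = 6.384746.
CI: 19.7522 ± 6.384746 → (13.3675, 26.1369).
With 95% confidence, each one-unit increase in bedrooms is associated with a change of between 13.3675 and 26.1369 $1000s in house sale price, holding the other predictors fixed.

(13.3675, 26.1369)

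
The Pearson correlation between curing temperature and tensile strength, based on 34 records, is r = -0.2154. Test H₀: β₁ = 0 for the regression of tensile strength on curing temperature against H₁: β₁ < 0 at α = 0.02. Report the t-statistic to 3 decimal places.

t = -1.248

t = r·√(n − 2)/√(1 − r²) = -0.2154·√32/√0.953603 = -1.248.
df = n − 2 = 32.
One-sided p ≈ 0.1106, which is ≥ 0.02, so fail to reject H₀.
The data do not give significant evidence of a linear association between curing temperature and tensile strength.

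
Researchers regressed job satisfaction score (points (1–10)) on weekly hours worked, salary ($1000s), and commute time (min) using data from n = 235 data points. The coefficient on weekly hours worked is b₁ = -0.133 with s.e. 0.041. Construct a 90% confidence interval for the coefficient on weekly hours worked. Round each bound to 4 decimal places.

(-0.2007, -0.0653)

df = n − k − 1 = 235 − 3 − 1 = 231.
t* = t_{0.05, 231} = 1.651477.
Margin = t* × SE = 1.651477 × 0.041 = 0.067711.
CI: -0.133 ± 0.067711 → (-0.2007, -0.0653).
With 90% confidence, each one-unit increase in weekly hours worked is associated with a change of between -0.2007 and -0.0653 points (1–10) in job satisfaction score, holding the other predictors fixed.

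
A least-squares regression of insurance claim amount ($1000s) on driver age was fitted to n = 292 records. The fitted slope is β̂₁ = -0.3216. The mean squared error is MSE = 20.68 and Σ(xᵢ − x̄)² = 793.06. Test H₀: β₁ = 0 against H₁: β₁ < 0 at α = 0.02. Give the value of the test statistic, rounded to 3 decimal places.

t = -1.992

SE(β̂₁) = √(MSE/Sₓₓ) = √(20.68/793.06) = 0.161481.
t = -0.3216 / 0.161481 = -1.992.
df = n − 2 = 290.
One-sided p ≈ 0.0237, which is ≥ 0.02, so fail to reject H₀.
The data do not give significant evidence that the true slope on driver age is negative.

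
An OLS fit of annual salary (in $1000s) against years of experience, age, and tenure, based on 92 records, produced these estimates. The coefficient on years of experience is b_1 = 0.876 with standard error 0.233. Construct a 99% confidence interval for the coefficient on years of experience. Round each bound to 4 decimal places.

df = n − k − 1 = 92 − 3 − 1 = 88.
t* = t_{0.005, 88} = 2.632858.
Margin = t* × SE = 2.632858 × 0.233 = 0.613456.
CI: 0.876 ± 0.613456 → (0.2625, 1.4895).
With 99% confidence, each one-unit increase in years of experience is associated with a change of between 0.2625 and 1.4895 $1000s in annual salary, holding the other predictors fixed.

(0.2625, 1.4895)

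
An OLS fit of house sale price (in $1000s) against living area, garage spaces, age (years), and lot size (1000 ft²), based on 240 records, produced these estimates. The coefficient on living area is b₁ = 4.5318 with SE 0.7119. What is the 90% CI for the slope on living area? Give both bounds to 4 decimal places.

(3.3562, 5.7074)

df = n − k − 1 = 240 − 4 − 1 = 235.
t* = t_{0.05, 235} = 1.651364.
Margin = t* × SE = 1.651364 × 0.7119 = 1.175606.
CI: 4.5318 ± 1.175606 → (3.3562, 5.7074).
With 90% confidence, each one-unit increase in living area is associated with a change of between 3.3562 and 5.7074 $1000s in house sale price, holding the other predictors fixed.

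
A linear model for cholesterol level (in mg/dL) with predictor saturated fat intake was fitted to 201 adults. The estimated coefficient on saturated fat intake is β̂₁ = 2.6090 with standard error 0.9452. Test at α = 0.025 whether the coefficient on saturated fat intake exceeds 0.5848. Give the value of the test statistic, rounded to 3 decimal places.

H₀: β₁ = 0.5848 vs H₁: β₁ > 0.5848.
t = (β̂₁ − β₁⁰)/SE = (2.6090 − 0.5848) / 0.9452 = 2.142.
df = n − 2 = 201 − 2 = 199.
One-sided p ≈ 0.0167, which is < 0.025, so reject H₀.
There is evidence that the true slope on saturated fat intake exceeds 0.5848 mg/dL per unit.

t = 2.142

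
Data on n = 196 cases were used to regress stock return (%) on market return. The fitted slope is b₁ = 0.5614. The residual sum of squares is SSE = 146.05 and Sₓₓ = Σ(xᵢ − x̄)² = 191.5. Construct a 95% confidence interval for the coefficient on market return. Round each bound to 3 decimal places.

MSE = SSE/(n − 2) = 146.05/194 = 0.752835.
SE(b₁) = √(MSE/Sₓₓ) = √(0.752835/191.5) = 0.0626997.
df = n − 2 = 194.
t* = t_{0.025, 194} = 1.972268.
Margin = t* × SE = 1.972268 × 0.0626997 = 0.12366.
CI: 0.5614 ± 0.12366 → (0.438, 0.685).
With 95% confidence, each one-unit increase in market return is associated with a change of between 0.438 and 0.685 % in stock return.

(0.438, 0.685)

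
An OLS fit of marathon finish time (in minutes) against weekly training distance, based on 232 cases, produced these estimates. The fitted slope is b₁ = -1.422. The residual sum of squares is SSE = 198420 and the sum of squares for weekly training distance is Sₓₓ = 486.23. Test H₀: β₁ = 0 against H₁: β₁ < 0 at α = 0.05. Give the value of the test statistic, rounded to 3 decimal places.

t = -1.068

MSE = SSE/(n − 2) = 198420/230 = 862.696.
SE(b₁) = √(MSE/Sₓₓ) = √(862.696/486.23) = 1.33201.
t = -1.422 / 1.33201 = -1.068.
df = n − 2 = 230.
One-sided p ≈ 0.1434, which is ≥ 0.05, so fail to reject H₀.
The data do not give significant evidence that the true slope on weekly training distance is negative.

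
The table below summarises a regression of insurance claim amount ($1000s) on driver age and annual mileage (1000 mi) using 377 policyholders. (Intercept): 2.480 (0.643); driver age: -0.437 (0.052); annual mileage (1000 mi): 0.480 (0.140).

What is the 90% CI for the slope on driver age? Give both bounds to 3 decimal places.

Read off: b = -0.437, SE = 0.052 for driver age.
df = n − k − 1 = 377 − 2 − 1 = 374.
t* = t_{0.05, 374} = 1.648938.
Margin = t* × SE = 1.648938 × 0.052 = 0.08574.
CI: -0.437 ± 0.08574 → (-0.523, -0.351).

(-0.523, -0.351)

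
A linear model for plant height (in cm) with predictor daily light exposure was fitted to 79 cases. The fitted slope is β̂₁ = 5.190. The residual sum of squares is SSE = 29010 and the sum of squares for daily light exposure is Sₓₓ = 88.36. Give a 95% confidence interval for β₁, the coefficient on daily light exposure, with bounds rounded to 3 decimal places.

(1.078, 9.302)

MSE = SSE/(n − 2) = 29010/77 = 376.753.
SE(β̂₁) = √(MSE/Sₓₓ) = √(376.753/88.36) = 2.06491.
df = n − 2 = 77.
t* = t_{0.025, 77} = 1.991254.
Margin = t* × SE = 1.991254 × 2.06491 = 4.11176.
CI: 5.190 ± 4.11176 → (1.078, 9.302).
With 95% confidence, each one-unit increase in daily light exposure is associated with a change of between 1.078 and 9.302 cm in plant height.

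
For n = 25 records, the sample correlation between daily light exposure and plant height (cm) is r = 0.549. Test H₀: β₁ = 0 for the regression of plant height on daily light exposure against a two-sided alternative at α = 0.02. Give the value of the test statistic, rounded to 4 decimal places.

t = r·√(n − 2)/√(1 − r²) = 0.549·√23/√0.698599 = 3.1501.
df = n − 2 = 23.
Two-sided p ≈ 0.0045, which is < 0.02, so reject H₀.
There is evidence of a linear association between daily light exposure and plant height.

t = 3.1501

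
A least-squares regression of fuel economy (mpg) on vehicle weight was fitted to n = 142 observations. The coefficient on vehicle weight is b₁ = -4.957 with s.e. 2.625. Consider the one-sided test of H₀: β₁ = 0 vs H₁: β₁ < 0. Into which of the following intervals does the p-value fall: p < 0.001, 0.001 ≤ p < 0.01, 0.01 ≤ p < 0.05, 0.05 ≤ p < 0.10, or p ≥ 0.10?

t = -4.957 / 2.625 = -1.888.
df = n − 2 = 142 − 2 = 140.
One-sided p = P(T_{140} < t) ≈ 0.0305.
So 0.01 ≤ p < 0.05.

0.01 ≤ p < 0.05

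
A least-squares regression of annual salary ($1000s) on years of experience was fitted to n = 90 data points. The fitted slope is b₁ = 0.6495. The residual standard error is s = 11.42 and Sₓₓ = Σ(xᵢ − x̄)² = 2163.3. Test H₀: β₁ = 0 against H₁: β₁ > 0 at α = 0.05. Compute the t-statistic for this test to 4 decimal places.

t = 2.6453

SE(b₁) = s/√Sₓₓ = 11.42/√2163.3 = 0.245532.
t = 0.6495 / 0.245532 = 2.6453.
df = n − 2 = 88.
One-sided p ≈ 0.0048, which is < 0.05, so reject H₀.
There is evidence that the true slope on years of experience is positive.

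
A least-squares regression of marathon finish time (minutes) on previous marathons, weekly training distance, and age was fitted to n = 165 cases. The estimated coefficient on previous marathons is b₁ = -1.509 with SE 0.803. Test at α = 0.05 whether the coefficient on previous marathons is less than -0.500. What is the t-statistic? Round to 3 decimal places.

t = -1.257

H₀: β₁ = -0.500 vs H₁: β₁ < -0.500.
t = (b₁ − β₁⁰)/SE = (-1.509 − (-0.500)) / 0.803 = -1.257.
df = n − k − 1 = 165 − 3 − 1 = 161.
One-sided p ≈ 0.1054, which is ≥ 0.05, so fail to reject H₀.
The data do not give significant evidence that the true slope on previous marathons is below -0.500 minutes per unit, holding the other predictors fixed.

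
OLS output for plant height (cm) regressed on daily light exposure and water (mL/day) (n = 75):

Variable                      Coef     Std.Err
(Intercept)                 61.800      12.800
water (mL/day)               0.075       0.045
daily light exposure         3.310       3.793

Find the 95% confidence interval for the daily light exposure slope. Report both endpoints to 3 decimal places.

(-4.251, 10.871)

Read off: b = 3.310, SE = 3.793 for daily light exposure.
df = n − k − 1 = 75 − 2 − 1 = 72.
t* = t_{0.025, 72} = 1.993464.
Margin = t* × SE = 1.993464 × 3.793 = 7.56121.
CI: 3.310 ± 7.56121 → (-4.251, 10.871).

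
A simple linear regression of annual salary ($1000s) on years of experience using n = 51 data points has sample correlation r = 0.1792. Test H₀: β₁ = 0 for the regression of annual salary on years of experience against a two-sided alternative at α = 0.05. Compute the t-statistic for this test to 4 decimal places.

t = 1.2750

t = r·√(n − 2)/√(1 − r²) = 0.1792·√49/√0.967887 = 1.2750.
df = n − 2 = 49.
Two-sided p ≈ 0.2083, which is ≥ 0.05, so fail to reject H₀.
The data do not give significant evidence of a linear association between years of experience and annual salary.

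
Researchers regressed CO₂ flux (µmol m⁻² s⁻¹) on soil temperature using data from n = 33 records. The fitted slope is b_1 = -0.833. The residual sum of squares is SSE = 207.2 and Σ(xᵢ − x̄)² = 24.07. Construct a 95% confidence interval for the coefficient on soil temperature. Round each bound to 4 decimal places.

MSE = SSE/(n − 2) = 207.2/31 = 6.68387.
SE(b_1) = √(MSE/Sₓₓ) = √(6.68387/24.07) = 0.526958.
df = n − 2 = 31.
t* = t_{0.025, 31} = 2.039513.
Margin = t* × SE = 2.039513 × 0.526958 = 1.074738.
CI: -0.833 ± 1.074738 → (-1.9077, 0.2417).
With 95% confidence, each one-unit increase in soil temperature is associated with a change of between -1.9077 and 0.2417 µmol m⁻² s⁻¹ in CO₂ flux.

(-1.9077, 0.2417)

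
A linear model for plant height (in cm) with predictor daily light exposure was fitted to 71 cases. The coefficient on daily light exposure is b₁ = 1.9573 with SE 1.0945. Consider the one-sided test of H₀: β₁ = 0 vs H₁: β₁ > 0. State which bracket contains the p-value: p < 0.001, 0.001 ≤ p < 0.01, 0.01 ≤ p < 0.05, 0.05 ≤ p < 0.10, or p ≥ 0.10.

0.01 ≤ p < 0.05

t = 1.9573 / 1.0945 = 1.788.
df = n − 2 = 71 − 2 = 69.
One-sided p = P(T_{69} > t) ≈ 0.0391.
So 0.01 ≤ p < 0.05.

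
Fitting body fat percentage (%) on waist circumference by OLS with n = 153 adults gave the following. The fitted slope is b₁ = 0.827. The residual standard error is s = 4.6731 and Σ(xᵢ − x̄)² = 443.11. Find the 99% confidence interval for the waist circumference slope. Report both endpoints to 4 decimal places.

SE(b₁) = s/√Sₓₓ = 4.6731/√443.11 = 0.221998.
df = n − 2 = 151.
t* = t_{0.005, 151} = 2.60878.
Margin = t* × SE = 2.60878 × 0.221998 = 0.579144.
CI: 0.827 ± 0.579144 → (0.2479, 1.4061).
With 99% confidence, each one-unit increase in waist circumference is associated with a change of between 0.2479 and 1.4061 % in body fat percentage.

(0.2479, 1.4061)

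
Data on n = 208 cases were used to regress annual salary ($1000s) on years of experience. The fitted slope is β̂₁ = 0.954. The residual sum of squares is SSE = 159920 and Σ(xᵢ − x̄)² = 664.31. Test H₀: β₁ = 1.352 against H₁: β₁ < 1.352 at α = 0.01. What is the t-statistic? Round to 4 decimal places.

MSE = SSE/(n − 2) = 159920/206 = 776.311.
SE(β̂₁) = √(MSE/Sₓₓ) = √(776.311/664.31) = 1.08102.
t = (0.954 − 1.352) / 1.08102 = -0.3682.
df = n − 2 = 206.
One-sided p ≈ 0.3566, which is ≥ 0.01, so fail to reject H₀.
The data do not give significant evidence that the true slope on years of experience is below 1.352 $1000s per unit.

t = -0.3682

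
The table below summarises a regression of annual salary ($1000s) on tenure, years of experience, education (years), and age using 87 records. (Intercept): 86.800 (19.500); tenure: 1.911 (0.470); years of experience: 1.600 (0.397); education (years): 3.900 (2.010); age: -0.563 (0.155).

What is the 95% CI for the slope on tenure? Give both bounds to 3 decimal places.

(0.976, 2.846)

Read off: b = 1.911, SE = 0.470 for tenure.
df = n − k − 1 = 87 − 4 − 1 = 82.
t* = t_{0.025, 82} = 1.989319.
Margin = t* × SE = 1.989319 × 0.470 = 0.93498.
CI: 1.911 ± 0.93498 → (0.976, 2.846).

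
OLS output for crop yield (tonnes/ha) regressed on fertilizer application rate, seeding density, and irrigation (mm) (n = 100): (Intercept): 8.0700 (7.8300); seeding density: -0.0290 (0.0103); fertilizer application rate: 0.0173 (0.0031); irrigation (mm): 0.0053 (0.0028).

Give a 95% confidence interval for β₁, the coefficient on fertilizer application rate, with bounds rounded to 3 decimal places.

Read off: b = 0.0173, SE = 0.0031 for fertilizer application rate.
df = n − k − 1 = 100 − 3 − 1 = 96.
t* = t_{0.025, 96} = 1.984984.
Margin = t* × SE = 1.984984 × 0.0031 = 0.00615.
CI: 0.0173 ± 0.00615 → (0.011, 0.023).

(0.011, 0.023)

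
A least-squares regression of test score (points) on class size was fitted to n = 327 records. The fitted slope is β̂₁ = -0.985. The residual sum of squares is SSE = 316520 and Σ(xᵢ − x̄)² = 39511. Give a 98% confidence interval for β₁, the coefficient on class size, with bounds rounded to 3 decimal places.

MSE = SSE/(n − 2) = 316520/325 = 973.908.
SE(β̂₁) = √(MSE/Sₓₓ) = √(973.908/39511) = 0.157.
df = n − 2 = 325.
t* = t_{0.01, 325} = 2.337876.
Margin = t* × SE = 2.337876 × 0.157 = 0.36705.
CI: -0.985 ± 0.36705 → (-1.352, -0.618).
With 98% confidence, each one-unit increase in class size is associated with a change of between -1.352 and -0.618 points in test score.

(-1.352, -0.618)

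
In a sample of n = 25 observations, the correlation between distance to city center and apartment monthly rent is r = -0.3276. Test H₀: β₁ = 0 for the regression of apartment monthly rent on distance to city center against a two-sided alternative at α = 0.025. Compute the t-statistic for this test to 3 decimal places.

t = r·√(n − 2)/√(1 − r²) = -0.3276·√23/√0.892678 = -1.663.
df = n − 2 = 23.
Two-sided p ≈ 0.1099, which is ≥ 0.025, so fail to reject H₀.
The data do not give significant evidence of a linear association between distance to city center and apartment monthly rent.

t = -1.663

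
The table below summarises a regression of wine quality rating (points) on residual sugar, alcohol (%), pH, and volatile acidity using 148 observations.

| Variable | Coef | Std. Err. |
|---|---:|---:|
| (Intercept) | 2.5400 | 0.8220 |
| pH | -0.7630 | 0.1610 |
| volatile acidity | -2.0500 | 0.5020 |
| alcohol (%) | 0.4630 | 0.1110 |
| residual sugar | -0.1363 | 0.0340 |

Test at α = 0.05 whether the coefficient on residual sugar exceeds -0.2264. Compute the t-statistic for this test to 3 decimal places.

t = 2.650

Read off: b = -0.1363, SE = 0.0340 for residual sugar.
H₀: β₁ = -0.2264 vs H₁: β₁ > -0.2264.
t = (-0.1363 − (-0.2264)) / 0.0340 = 2.650.
df = n − k − 1 = 148 − 4 − 1 = 143.
One-sided p ≈ 0.0045, which is < 0.05, so reject H₀.
There is evidence that the true slope on residual sugar exceeds -0.2264 points per unit, holding the other predictors fixed.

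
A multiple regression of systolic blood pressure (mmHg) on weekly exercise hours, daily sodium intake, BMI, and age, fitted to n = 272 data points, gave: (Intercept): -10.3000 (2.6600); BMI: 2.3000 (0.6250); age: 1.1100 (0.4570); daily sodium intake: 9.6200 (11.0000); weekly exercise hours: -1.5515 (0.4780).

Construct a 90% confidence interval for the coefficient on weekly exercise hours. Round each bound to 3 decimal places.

(-2.340, -0.763)

Read off: b = -1.5515, SE = 0.4780 for weekly exercise hours.
df = n − k − 1 = 272 − 4 − 1 = 267.
t* = t_{0.05, 267} = 1.650581.
Margin = t* × SE = 1.650581 × 0.4780 = 0.78898.
CI: -1.5515 ± 0.78898 → (-2.340, -0.763).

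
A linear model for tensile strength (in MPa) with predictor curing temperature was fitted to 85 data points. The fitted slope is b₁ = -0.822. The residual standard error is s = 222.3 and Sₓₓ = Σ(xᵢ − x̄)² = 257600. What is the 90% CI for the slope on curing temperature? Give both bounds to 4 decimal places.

(-1.5506, -0.0934)

SE(b₁) = s/√Sₓₓ = 222.3/√257600 = 0.437992.
df = n − 2 = 83.
t* = t_{0.05, 83} = 1.66342.
Margin = t* × SE = 1.66342 × 0.437992 = 0.728565.
CI: -0.822 ± 0.728565 → (-1.5506, -0.0934).
With 90% confidence, each one-unit increase in curing temperature is associated with a change of between -1.5506 and -0.0934 MPa in tensile strength.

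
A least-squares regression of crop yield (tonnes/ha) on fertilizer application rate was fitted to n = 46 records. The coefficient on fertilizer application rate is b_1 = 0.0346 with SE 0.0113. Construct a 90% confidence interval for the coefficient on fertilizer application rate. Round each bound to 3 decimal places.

df = n − 2 = 46 − 2 = 44.
t* = t_{0.05, 44} = 1.68023.
Margin = t* × SE = 1.68023 × 0.0113 = 0.01899.
CI: 0.0346 ± 0.01899 → (0.016, 0.054).
With 90% confidence, each one-unit increase in fertilizer application rate is associated with a change of between 0.016 and 0.054 tonnes/ha in crop yield.

(0.016, 0.054)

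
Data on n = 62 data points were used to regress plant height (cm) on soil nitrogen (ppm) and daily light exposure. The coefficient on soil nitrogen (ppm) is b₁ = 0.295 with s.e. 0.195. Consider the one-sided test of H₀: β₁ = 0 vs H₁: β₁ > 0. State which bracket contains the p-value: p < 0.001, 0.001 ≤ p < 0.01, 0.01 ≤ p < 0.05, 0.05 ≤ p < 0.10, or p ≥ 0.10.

0.05 ≤ p < 0.10

t = 0.295 / 0.195 = 1.513.
df = n − k − 1 = 62 − 2 − 1 = 59.
One-sided p = P(T_{59} > t) ≈ 0.0678.
So 0.05 ≤ p < 0.10.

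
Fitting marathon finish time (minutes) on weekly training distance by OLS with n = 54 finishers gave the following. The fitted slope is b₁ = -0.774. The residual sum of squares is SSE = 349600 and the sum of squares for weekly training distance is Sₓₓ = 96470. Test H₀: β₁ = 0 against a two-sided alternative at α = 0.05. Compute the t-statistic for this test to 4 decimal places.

MSE = SSE/(n − 2) = 349600/52 = 6723.08.
SE(b₁) = √(MSE/Sₓₓ) = √(6723.08/96470) = 0.26399.
t = -0.774 / 0.26399 = -2.9319.
df = n − 2 = 52.
Two-sided p ≈ 0.0050, which is < 0.05, so reject H₀.
There is evidence that weekly training distance is associated with marathon finish time.

t = -2.9319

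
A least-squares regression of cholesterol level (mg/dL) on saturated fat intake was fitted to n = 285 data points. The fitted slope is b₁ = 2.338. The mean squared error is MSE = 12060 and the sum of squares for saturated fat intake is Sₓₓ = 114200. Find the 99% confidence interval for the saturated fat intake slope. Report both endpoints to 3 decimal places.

SE(b₁) = √(MSE/Sₓₓ) = √(12060/114200) = 0.324968.
df = n − 2 = 283.
t* = t_{0.005, 283} = 2.593313.
Margin = t* × SE = 2.593313 × 0.324968 = 0.84274.
CI: 2.338 ± 0.84274 → (1.495, 3.181).
With 99% confidence, each one-unit increase in saturated fat intake is associated with a change of between 1.495 and 3.181 mg/dL in cholesterol level.

(1.495, 3.181)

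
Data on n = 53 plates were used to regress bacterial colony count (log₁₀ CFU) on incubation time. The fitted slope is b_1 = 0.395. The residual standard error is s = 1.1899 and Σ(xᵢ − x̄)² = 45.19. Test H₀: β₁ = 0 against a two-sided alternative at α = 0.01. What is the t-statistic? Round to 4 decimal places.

t = 2.2316

SE(b_1) = s/√Sₓₓ = 1.1899/√45.19 = 0.177007.
t = 0.395 / 0.177007 = 2.2316.
df = n − 2 = 51.
Two-sided p ≈ 0.0301, which is ≥ 0.01, so fail to reject H₀.
The data do not give significant evidence of an association between incubation time and bacterial colony count.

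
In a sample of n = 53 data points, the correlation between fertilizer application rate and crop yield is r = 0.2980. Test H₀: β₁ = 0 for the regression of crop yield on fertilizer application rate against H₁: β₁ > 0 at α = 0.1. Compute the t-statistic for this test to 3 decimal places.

t = 2.229

t = r·√(n − 2)/√(1 − r²) = 0.2980·√51/√0.911196 = 2.229.
df = n − 2 = 51.
One-sided p ≈ 0.0151, which is < 0.1, so reject H₀.
There is evidence of a linear association between fertilizer application rate and crop yield.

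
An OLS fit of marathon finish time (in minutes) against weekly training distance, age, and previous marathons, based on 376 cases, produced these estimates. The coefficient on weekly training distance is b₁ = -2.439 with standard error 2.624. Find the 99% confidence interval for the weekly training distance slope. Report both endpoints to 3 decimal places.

df = n − k − 1 = 376 − 3 − 1 = 372.
t* = t_{0.005, 372} = 2.58911.
Margin = t* × SE = 2.58911 × 2.624 = 6.79382.
CI: -2.439 ± 6.79382 → (-9.233, 4.355).
With 99% confidence, each one-unit increase in weekly training distance is associated with a change of between -9.233 and 4.355 minutes in marathon finish time, holding the other predictors fixed.

(-9.233, 4.355)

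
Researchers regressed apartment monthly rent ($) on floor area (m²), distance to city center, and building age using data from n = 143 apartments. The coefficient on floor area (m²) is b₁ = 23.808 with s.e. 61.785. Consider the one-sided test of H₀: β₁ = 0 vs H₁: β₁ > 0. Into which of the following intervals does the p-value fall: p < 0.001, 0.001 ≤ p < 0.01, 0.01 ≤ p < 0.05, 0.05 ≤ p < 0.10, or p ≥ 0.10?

p ≥ 0.10

t = 23.808 / 61.785 = 0.385.
df = n − k − 1 = 143 − 3 − 1 = 139.
One-sided p = P(T_{139} > t) ≈ 0.3503.
So p ≥ 0.10.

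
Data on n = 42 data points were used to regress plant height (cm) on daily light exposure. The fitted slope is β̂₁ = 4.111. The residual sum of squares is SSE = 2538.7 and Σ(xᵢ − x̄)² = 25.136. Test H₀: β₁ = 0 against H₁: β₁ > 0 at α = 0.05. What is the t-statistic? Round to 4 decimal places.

MSE = SSE/(n − 2) = 2538.7/40 = 63.4675.
SE(β̂₁) = √(MSE/Sₓₓ) = √(63.4675/25.136) = 1.58901.
t = 4.111 / 1.58901 = 2.5871.
df = n − 2 = 40.
One-sided p ≈ 0.0067, which is < 0.05, so reject H₀.
There is evidence that the true slope on daily light exposure is positive.

t = 2.5871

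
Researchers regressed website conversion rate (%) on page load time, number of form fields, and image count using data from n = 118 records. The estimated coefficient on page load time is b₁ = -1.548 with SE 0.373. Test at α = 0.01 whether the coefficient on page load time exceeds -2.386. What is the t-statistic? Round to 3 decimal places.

t = 2.247

H₀: β₁ = -2.386 vs H₁: β₁ > -2.386.
t = (b₁ − β₁⁰)/SE = (-1.548 − (-2.386)) / 0.373 = 2.247.
df = n − k − 1 = 118 − 3 − 1 = 114.
One-sided p ≈ 0.0133, which is ≥ 0.01, so fail to reject H₀.
The data do not give significant evidence that the true slope on page load time exceeds -2.386 % per unit, holding the other predictors fixed.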